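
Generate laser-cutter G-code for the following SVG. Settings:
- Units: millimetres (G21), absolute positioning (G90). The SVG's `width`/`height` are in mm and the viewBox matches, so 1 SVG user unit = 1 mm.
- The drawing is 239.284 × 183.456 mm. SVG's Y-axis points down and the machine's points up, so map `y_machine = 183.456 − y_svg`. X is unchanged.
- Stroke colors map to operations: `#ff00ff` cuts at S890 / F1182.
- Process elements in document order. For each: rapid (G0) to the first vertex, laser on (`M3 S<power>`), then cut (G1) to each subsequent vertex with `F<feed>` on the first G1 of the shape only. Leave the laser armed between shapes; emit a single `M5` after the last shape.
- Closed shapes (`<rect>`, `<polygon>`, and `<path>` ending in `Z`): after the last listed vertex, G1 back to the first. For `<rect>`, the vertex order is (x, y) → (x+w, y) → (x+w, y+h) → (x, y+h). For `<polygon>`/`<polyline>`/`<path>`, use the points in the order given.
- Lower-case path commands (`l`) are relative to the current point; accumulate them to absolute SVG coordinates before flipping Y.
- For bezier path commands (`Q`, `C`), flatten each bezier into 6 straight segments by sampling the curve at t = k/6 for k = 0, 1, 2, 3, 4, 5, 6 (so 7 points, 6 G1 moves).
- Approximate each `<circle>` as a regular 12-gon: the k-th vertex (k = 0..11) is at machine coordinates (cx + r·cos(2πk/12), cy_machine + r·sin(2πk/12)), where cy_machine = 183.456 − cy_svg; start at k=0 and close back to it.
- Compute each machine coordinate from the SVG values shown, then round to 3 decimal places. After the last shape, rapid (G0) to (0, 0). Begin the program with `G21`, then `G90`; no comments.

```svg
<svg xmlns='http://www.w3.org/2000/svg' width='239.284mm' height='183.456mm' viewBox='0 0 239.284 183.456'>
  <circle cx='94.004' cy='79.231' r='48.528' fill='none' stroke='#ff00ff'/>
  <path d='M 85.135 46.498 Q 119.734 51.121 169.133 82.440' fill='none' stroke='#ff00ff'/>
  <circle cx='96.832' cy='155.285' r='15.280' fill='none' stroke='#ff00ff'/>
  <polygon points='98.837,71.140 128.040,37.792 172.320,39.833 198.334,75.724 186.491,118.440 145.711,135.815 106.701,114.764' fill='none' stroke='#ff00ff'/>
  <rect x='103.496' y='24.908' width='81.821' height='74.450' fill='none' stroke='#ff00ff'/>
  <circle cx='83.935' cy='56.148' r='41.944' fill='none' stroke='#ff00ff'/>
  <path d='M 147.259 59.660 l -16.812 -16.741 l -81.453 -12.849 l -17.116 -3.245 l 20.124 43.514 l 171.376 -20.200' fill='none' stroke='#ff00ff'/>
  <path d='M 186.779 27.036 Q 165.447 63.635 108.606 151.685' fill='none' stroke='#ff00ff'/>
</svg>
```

1 u = 1 mm; y_m = 183.456 − y.

[1] `<circle>` circle, #ff00ff→cut S890 F1182: (142.532,104.225) → (136.030,128.489) → (118.268,146.251) → (94.004,152.753) → (69.740,146.251) → (51.978,128.489) → (45.476,104.225) → (51.978,79.961) → (69.740,62.199) → (94.004,55.697) → (118.268,62.199) → (136.030,79.961) → (142.532,104.225) (closed)

[2] `<path>` quadratic bezier, #ff00ff→cut S890 F1182: (85.135,136.958) → (97.079,134.675) → (109.845,130.910) → (123.434,125.661) → (137.845,118.929) → (153.078,110.714) → (169.133,101.016)

[3] `<circle>` circle, #ff00ff→cut S890 F1182: (112.112,28.171) → (110.065,35.811) → (104.472,41.404) → (96.832,43.451) → (89.192,41.404) → (83.599,35.811) → (81.552,28.171) → (83.599,20.531) → (89.192,14.938) → (96.832,12.891) → (104.472,14.938) → (110.065,20.531) → (112.112,28.171) (closed)

[4] `<polygon>` regular polygon, #ff00ff→cut S890 F1182: (98.837,112.316) → (128.040,145.664) → (172.320,143.623) → (198.334,107.732) → (186.491,65.016) → (145.711,47.641) → (106.701,68.692) → (98.837,112.316) (closed)

[5] `<rect>` rectangle, #ff00ff→cut S890 F1182: (103.496,158.548) → (185.317,158.548) → (185.317,84.098) → (103.496,84.098) → (103.496,158.548) (closed)

[6] `<circle>` circle, #ff00ff→cut S890 F1182: (125.879,127.308) → (120.260,148.280) → (104.907,163.633) → (83.935,169.252) → (62.963,163.633) → (47.610,148.280) → (41.991,127.308) → (47.610,106.336) → (62.963,90.983) → (83.935,85.364) → (104.907,90.983) → (120.260,106.336) → (125.879,127.308) (closed)

[7] `<path>` open polyline, #ff00ff→cut S890 F1182: (147.259,123.796) → (130.447,140.537) → (48.994,153.386) → (31.878,156.631) → (52.002,113.117) → (223.378,133.317)

[8] `<path>` quadratic bezier, #ff00ff→cut S890 F1182: (186.779,156.420) → (178.682,142.791) → (168.612,126.304) → (156.570,106.958) → (142.555,84.754) → (126.567,59.692) → (108.606,31.771)

G21
G90
G0 X142.532 Y104.225
M3 S890
G1 X136.030 Y128.489 F1182
G1 X118.268 Y146.251
G1 X94.004 Y152.753
G1 X69.740 Y146.251
G1 X51.978 Y128.489
G1 X45.476 Y104.225
G1 X51.978 Y79.961
G1 X69.740 Y62.199
G1 X94.004 Y55.697
G1 X118.268 Y62.199
G1 X136.030 Y79.961
G1 X142.532 Y104.225
G0 X85.135 Y136.958
M3 S890
G1 X97.079 Y134.675 F1182
G1 X109.845 Y130.910
G1 X123.434 Y125.661
G1 X137.845 Y118.929
G1 X153.078 Y110.714
G1 X169.133 Y101.016
G0 X112.112 Y28.171
M3 S890
G1 X110.065 Y35.811 F1182
G1 X104.472 Y41.404
G1 X96.832 Y43.451
G1 X89.192 Y41.404
G1 X83.599 Y35.811
G1 X81.552 Y28.171
G1 X83.599 Y20.531
G1 X89.192 Y14.938
G1 X96.832 Y12.891
G1 X104.472 Y14.938
G1 X110.065 Y20.531
G1 X112.112 Y28.171
G0 X98.837 Y112.316
M3 S890
G1 X128.040 Y145.664 F1182
G1 X172.320 Y143.623
G1 X198.334 Y107.732
G1 X186.491 Y65.016
G1 X145.711 Y47.641
G1 X106.701 Y68.692
G1 X98.837 Y112.316
G0 X103.496 Y158.548
M3 S890
G1 X185.317 Y158.548 F1182
G1 X185.317 Y84.098
G1 X103.496 Y84.098
G1 X103.496 Y158.548
G0 X125.879 Y127.308
M3 S890
G1 X120.260 Y148.280 F1182
G1 X104.907 Y163.633
G1 X83.935 Y169.252
G1 X62.963 Y163.633
G1 X47.610 Y148.280
G1 X41.991 Y127.308
G1 X47.610 Y106.336
G1 X62.963 Y90.983
G1 X83.935 Y85.364
G1 X104.907 Y90.983
G1 X120.260 Y106.336
G1 X125.879 Y127.308
G0 X147.259 Y123.796
M3 S890
G1 X130.447 Y140.537 F1182
G1 X48.994 Y153.386
G1 X31.878 Y156.631
G1 X52.002 Y113.117
G1 X223.378 Y133.317
G0 X186.779 Y156.420
M3 S890
G1 X178.682 Y142.791 F1182
G1 X168.612 Y126.304
G1 X156.570 Y106.958
G1 X142.555 Y84.754
G1 X126.567 Y59.692
G1 X108.606 Y31.771
M5
G0 X0.000 Y0.000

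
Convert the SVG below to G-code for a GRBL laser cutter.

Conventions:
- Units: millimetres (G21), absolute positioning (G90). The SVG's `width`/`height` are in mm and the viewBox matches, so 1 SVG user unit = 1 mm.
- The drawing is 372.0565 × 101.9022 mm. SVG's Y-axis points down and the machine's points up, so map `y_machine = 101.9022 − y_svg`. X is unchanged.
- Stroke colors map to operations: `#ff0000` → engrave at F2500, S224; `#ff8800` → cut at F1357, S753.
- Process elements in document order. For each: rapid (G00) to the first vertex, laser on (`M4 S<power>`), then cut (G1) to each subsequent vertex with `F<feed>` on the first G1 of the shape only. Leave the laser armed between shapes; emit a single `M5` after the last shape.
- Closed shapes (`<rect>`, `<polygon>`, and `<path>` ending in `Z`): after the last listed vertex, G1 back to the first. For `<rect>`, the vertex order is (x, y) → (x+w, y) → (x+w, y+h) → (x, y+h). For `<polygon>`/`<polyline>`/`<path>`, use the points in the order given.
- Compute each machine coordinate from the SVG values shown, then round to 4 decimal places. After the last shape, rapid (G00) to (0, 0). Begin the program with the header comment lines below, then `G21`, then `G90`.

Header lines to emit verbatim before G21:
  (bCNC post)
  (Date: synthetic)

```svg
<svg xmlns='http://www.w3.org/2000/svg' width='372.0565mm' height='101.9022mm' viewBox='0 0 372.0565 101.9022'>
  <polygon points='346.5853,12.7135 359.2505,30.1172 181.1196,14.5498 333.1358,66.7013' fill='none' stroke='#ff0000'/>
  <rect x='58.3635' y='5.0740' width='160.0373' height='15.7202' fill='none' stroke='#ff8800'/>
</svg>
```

1 u = 1 mm; y_m = 101.9022 − y.

[1] `<polygon>` closed polygon, #ff0000→engrave S224 F2500: (346.5853,89.1887) → (359.2505,71.7850) → (181.1196,87.3524) → (333.1358,35.2009) → (346.5853,89.1887) (closed)

[2] `<rect>` rectangle, #ff8800→cut S753 F1357: (58.3635,96.8282) → (218.4008,96.8282) → (218.4008,81.1080) → (58.3635,81.1080) → (58.3635,96.8282) (closed)

(bCNC post)
(Date: synthetic)
G21
G90
G00 X346.5853 Y89.1887
M4 S224
G1 X359.2505 Y71.7850 F2500
G1 X181.1196 Y87.3524
G1 X333.1358 Y35.2009
G1 X346.5853 Y89.1887
G00 X58.3635 Y96.8282
M4 S753
G1 X218.4008 Y96.8282 F1357
G1 X218.4008 Y81.1080
G1 X58.3635 Y81.1080
G1 X58.3635 Y96.8282
M5
G00 X0.0000 Y0.0000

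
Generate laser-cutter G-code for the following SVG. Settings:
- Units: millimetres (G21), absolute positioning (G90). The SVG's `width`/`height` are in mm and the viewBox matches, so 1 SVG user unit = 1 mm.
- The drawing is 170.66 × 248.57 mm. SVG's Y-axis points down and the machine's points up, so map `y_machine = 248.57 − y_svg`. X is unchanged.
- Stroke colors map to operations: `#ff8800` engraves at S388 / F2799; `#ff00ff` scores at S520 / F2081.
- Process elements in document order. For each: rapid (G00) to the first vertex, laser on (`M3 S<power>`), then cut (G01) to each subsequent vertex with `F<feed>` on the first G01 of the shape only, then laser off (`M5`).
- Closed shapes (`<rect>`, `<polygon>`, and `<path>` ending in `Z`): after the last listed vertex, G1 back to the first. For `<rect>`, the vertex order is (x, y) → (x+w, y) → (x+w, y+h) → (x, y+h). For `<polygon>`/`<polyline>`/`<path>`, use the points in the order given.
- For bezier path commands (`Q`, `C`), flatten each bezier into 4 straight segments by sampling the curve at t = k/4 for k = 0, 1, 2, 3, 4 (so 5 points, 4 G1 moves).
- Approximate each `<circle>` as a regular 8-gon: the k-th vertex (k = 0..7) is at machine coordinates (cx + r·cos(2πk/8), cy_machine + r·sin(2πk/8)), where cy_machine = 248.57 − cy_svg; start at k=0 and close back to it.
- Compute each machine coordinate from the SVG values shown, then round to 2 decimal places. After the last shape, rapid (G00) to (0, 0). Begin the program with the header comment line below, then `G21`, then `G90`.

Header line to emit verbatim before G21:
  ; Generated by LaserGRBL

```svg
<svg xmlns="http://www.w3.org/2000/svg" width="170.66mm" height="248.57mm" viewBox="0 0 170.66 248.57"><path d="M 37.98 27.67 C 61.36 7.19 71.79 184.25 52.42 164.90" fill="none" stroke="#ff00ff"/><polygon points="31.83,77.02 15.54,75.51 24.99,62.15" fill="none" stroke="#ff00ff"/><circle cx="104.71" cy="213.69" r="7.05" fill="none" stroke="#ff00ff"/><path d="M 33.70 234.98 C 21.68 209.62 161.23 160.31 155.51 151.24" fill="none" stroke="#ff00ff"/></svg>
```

; Generated by LaserGRBL
G21
G90
G00 X37.98 Y220.90
M3 S520
G01 X52.82 Y205.38 F2081
G01 X61.23 Y152.71
G01 X61.62 Y99.83
G01 X52.42 Y83.67
M5
G00 X31.83 Y171.55
M3 S520
G01 X15.54 Y173.06 F2081
G01 X24.99 Y186.42
G01 X31.83 Y171.55
M5
G00 X111.76 Y34.88
M3 S520
G01 X109.70 Y39.87 F2081
G01 X104.71 Y41.93
G01 X99.72 Y39.87
G01 X97.66 Y34.88
G01 X99.72 Y29.89
G01 X104.71 Y27.83
G01 X109.70 Y29.89
G01 X111.76 Y34.88
M5
G00 X33.70 Y13.59
M3 S520
G01 X48.47 Y36.10 F2081
G01 X92.24 Y61.57
G01 X137.20 Y83.99
G01 X155.51 Y97.33
M5
G00 X0.00 Y0.00

Since the viewBox matches the mm dimensions, user units are millimetres directly. The only transform is the Y-flip y_m = 248.57 − y_svg.

Shape 1 is a cubic bezier drawn with `<path>`. Its stroke #ff00ff means score at S520, F2081. After flipping Y the toolpath is (37.98,220.90) → (52.82,205.38) → (61.23,152.71) → (61.62,99.83) → (52.42,83.67).

Shape 2 is a regular polygon drawn with `<polygon>`. Its stroke #ff00ff means score at S520, F2081. After flipping Y the toolpath is (31.83,171.55) → (15.54,173.06) → (24.99,186.42) → (31.83,171.55), returning to the start.

Shape 3 is a circle drawn with `<circle>`. Its stroke #ff00ff means score at S520, F2081. After flipping Y the toolpath is (111.76,34.88) → (109.70,39.87) → (104.71,41.93) → (99.72,39.87) → (97.66,34.88) → (99.72,29.89) → (104.71,27.83) → (109.70,29.89) → (111.76,34.88), returning to the start.

Shape 4 is a cubic bezier drawn with `<path>`. Its stroke #ff00ff means score at S520, F2081. After flipping Y the toolpath is (33.70,13.59) → (48.47,36.10) → (92.24,61.57) → (137.20,83.99) → (155.51,97.33).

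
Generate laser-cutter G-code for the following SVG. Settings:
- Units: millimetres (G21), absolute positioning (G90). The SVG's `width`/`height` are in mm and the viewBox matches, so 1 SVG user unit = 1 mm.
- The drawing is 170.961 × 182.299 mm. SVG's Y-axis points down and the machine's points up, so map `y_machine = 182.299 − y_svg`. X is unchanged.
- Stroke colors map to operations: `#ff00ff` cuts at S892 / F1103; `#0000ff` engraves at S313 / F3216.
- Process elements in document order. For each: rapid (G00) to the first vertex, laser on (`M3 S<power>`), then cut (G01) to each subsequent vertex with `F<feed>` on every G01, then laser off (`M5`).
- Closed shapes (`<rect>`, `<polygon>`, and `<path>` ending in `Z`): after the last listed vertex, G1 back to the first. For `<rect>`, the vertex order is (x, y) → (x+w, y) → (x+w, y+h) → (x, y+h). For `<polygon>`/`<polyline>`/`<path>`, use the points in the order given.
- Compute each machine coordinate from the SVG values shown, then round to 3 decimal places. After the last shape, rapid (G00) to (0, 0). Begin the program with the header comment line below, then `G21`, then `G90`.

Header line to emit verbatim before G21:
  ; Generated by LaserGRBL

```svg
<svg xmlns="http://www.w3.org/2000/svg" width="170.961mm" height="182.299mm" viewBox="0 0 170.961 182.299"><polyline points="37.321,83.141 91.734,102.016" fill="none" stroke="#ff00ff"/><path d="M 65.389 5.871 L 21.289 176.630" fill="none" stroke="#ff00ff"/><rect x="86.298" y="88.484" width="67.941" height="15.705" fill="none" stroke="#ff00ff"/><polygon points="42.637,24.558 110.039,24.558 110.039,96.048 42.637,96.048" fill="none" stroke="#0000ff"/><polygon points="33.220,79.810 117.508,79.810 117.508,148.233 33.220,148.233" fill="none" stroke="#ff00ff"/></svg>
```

Since the viewBox matches the mm dimensions, user units are millimetres directly. The only transform is the Y-flip y_m = 182.299 − y_svg.

Shape 1 is a line segment drawn with `<polyline>`. Its stroke #ff00ff means cut at S892, F1103. After flipping Y the toolpath is (37.321,99.158) → (91.734,80.283).

Shape 2 is a line segment drawn with `<path>`. Its stroke #ff00ff means cut at S892, F1103. After flipping Y the toolpath is (65.389,176.428) → (21.289,5.669).

Shape 3 is a rectangle drawn with `<rect>`. Its stroke #ff00ff means cut at S892, F1103. After flipping Y the toolpath is (86.298,93.815) → (154.239,93.815) → (154.239,78.110) → (86.298,78.110) → (86.298,93.815), returning to the start.

Shape 4 is a rectangle drawn with `<polygon>`. Its stroke #0000ff means engrave at S313, F3216. After flipping Y the toolpath is (42.637,157.741) → (110.039,157.741) → (110.039,86.251) → (42.637,86.251) → (42.637,157.741), returning to the start.

Shape 5 is a rectangle drawn with `<polygon>`. Its stroke #ff00ff means cut at S892, F1103. After flipping Y the toolpath is (33.220,102.489) → (117.508,102.489) → (117.508,34.066) → (33.220,34.066) → (33.220,102.489), returning to the start.

; Generated by LaserGRBL
G21
G90
G00 X37.321 Y99.158
M3 S892
G01 X91.734 Y80.283 F1103
M5
G00 X65.389 Y176.428
M3 S892
G01 X21.289 Y5.669 F1103
M5
G00 X86.298 Y93.815
M3 S892
G01 X154.239 Y93.815 F1103
G01 X154.239 Y78.110 F1103
G01 X86.298 Y78.110 F1103
G01 X86.298 Y93.815 F1103
M5
G00 X42.637 Y157.741
M3 S313
G01 X110.039 Y157.741 F3216
G01 X110.039 Y86.251 F3216
G01 X42.637 Y86.251 F3216
G01 X42.637 Y157.741 F3216
M5
G00 X33.220 Y102.489
M3 S892
G01 X117.508 Y102.489 F1103
G01 X117.508 Y34.066 F1103
G01 X33.220 Y34.066 F1103
G01 X33.220 Y102.489 F1103
M5
G00 X0.000 Y0.000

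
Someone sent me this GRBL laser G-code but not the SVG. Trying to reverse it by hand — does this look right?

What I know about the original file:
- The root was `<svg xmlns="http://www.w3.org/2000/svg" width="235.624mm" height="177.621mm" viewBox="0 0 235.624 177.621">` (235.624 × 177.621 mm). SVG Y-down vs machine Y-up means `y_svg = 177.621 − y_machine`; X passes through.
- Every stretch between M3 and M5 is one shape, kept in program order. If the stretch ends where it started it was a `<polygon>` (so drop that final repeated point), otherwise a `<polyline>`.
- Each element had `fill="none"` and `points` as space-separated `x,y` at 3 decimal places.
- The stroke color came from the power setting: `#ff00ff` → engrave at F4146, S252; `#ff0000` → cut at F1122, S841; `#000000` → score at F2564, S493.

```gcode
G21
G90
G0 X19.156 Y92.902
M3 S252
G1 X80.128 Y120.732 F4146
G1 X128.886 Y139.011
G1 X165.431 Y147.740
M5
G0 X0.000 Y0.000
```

<svg xmlns="http://www.w3.org/2000/svg" width="235.624mm" height="177.621mm" viewBox="0 0 235.624 177.621">
  <polyline points="19.156,84.719 80.128,56.889 128.886,38.610 165.431,29.881" fill="none" stroke="#ff00ff"/>
</svg>

Each laser-on run becomes one SVG element. Flip Y back into SVG space with y_svg = 177.621 − y_machine. Every run uses S252, so all elements get stroke `#ff00ff` (engrave).

Run 1: The run is open, so emit a `<polyline>` with points (Y-flipped): 19.156,84.719 80.128,56.889 128.886,38.610 165.431,29.881.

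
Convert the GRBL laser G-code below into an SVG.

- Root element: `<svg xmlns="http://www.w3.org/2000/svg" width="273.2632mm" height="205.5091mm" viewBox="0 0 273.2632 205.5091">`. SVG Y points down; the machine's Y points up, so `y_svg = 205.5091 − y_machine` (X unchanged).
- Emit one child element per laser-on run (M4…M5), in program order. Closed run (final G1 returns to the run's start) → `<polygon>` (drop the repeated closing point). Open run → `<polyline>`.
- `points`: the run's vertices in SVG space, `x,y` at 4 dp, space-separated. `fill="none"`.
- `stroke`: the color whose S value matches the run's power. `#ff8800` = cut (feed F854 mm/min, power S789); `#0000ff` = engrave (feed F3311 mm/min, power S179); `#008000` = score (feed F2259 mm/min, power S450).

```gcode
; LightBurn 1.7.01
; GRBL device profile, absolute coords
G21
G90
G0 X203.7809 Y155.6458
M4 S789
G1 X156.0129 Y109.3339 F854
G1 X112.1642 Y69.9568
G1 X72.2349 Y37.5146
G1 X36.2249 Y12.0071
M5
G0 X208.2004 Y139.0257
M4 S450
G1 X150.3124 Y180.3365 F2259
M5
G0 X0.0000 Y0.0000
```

<svg xmlns="http://www.w3.org/2000/svg" width="273.2632mm" height="205.5091mm" viewBox="0 0 273.2632 205.5091">
  <polyline points="203.7809,49.8633 156.0129,96.1752 112.1642,135.5523 72.2349,167.9945 36.2249,193.5020" fill="none" stroke="#ff8800"/>
  <polyline points="208.2004,66.4834 150.3124,25.1726" fill="none" stroke="#008000"/>
</svg>

y_svg = 205.5091 − y_m.

[1] S789→`#ff8800` (cut); open run; points: 203.7809,49.8633 156.0129,96.1752 112.1642,135.5523 72.2349,167.9945 36.2249,193.5020

[2] S450→`#008000` (score); open run; points: 208.2004,66.4834 150.3124,25.1726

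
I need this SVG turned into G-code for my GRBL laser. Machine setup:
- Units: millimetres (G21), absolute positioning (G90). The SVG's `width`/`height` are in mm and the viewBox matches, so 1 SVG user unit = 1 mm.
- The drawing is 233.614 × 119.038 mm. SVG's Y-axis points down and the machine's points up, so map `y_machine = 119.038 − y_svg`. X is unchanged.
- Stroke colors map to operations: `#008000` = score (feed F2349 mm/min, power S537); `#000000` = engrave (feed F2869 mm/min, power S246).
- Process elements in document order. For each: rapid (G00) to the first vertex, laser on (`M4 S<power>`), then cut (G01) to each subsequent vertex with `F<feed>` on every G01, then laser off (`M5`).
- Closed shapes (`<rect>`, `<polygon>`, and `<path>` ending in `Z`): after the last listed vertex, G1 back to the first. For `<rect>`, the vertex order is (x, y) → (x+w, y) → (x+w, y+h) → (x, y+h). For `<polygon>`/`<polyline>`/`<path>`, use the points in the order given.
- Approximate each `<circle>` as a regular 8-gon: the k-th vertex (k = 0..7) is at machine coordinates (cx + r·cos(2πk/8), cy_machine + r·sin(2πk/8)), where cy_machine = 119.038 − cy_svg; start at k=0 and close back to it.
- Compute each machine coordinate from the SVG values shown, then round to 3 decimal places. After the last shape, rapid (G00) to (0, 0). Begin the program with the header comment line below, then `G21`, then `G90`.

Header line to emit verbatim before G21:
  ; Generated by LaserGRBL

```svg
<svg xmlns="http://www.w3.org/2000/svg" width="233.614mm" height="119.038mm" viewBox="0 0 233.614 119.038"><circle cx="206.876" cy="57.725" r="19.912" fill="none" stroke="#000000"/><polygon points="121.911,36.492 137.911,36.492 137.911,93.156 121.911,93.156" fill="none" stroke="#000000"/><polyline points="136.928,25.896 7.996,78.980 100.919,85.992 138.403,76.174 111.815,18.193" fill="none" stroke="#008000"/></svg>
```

1 u = 1 mm; y_m = 119.038 − y.

[1] `<circle>` circle, #000000→engrave S246 F2869: (226.788,61.313) → (220.956,75.393) → (206.876,81.225) → (192.796,75.393) → (186.964,61.313) → (192.796,47.233) → (206.876,41.401) → (220.956,47.233) → (226.788,61.313) (closed)

[2] `<polygon>` rectangle, #000000→engrave S246 F2869: (121.911,82.546) → (137.911,82.546) → (137.911,25.882) → (121.911,25.882) → (121.911,82.546) (closed)

[3] `<polyline>` open polyline, #008000→score S537 F2349: (136.928,93.142) → (7.996,40.058) → (100.919,33.046) → (138.403,42.864) → (111.815,100.845)

; Generated by LaserGRBL
G21
G90
G00 X226.788 Y61.313
M4 S246
G01 X220.956 Y75.393 F2869
G01 X206.876 Y81.225 F2869
G01 X192.796 Y75.393 F2869
G01 X186.964 Y61.313 F2869
G01 X192.796 Y47.233 F2869
G01 X206.876 Y41.401 F2869
G01 X220.956 Y47.233 F2869
G01 X226.788 Y61.313 F2869
M5
G00 X121.911 Y82.546
M4 S246
G01 X137.911 Y82.546 F2869
G01 X137.911 Y25.882 F2869
G01 X121.911 Y25.882 F2869
G01 X121.911 Y82.546 F2869
M5
G00 X136.928 Y93.142
M4 S537
G01 X7.996 Y40.058 F2349
G01 X100.919 Y33.046 F2349
G01 X138.403 Y42.864 F2349
G01 X111.815 Y100.845 F2349
M5
G00 X0.000 Y0.000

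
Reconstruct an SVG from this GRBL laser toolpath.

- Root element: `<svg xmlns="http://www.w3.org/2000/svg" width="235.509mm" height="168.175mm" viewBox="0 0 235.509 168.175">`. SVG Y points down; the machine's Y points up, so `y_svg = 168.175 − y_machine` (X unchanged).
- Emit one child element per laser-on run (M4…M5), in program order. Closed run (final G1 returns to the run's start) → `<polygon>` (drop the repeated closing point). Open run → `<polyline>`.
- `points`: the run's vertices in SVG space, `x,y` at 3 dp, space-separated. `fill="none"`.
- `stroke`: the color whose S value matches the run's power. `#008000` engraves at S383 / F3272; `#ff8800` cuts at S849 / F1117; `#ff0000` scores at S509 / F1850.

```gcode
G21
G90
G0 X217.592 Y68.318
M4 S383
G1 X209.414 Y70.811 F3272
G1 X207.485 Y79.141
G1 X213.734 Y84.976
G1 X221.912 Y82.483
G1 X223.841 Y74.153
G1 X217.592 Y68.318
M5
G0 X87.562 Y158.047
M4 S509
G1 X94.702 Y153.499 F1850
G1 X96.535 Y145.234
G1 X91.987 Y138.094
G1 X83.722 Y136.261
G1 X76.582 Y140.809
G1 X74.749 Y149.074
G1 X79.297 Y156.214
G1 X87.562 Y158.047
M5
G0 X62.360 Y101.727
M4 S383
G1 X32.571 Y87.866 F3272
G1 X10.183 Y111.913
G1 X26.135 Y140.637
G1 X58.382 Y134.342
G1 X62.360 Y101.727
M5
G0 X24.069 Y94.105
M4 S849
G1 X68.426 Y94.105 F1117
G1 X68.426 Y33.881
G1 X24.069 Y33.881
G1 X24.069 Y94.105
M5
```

<svg xmlns="http://www.w3.org/2000/svg" width="235.509mm" height="168.175mm" viewBox="0 0 235.509 168.175">
  <polygon points="217.592,99.857 209.414,97.364 207.485,89.034 213.734,83.199 221.912,85.692 223.841,94.022" fill="none" stroke="#008000"/>
  <polygon points="87.562,10.128 94.702,14.676 96.535,22.941 91.987,30.081 83.722,31.914 76.582,27.366 74.749,19.101 79.297,11.961" fill="none" stroke="#ff0000"/>
  <polygon points="62.360,66.448 32.571,80.309 10.183,56.262 26.135,27.538 58.382,33.833" fill="none" stroke="#008000"/>
  <polygon points="24.069,74.070 68.426,74.070 68.426,134.294 24.069,134.294" fill="none" stroke="#ff8800"/>
</svg>

y_svg = 168.175 − y_m.

[1] S383→`#008000` (engrave); closed run; points: 217.592,99.857 209.414,97.364 207.485,89.034 213.734,83.199 221.912,85.692 223.841,94.022

[2] S509→`#ff0000` (score); closed run; points: 87.562,10.128 94.702,14.676 96.535,22.941 91.987,30.081 83.722,31.914 76.582,27.366 74.749,19.101 79.297,11.961

[3] S383→`#008000` (engrave); closed run; points: 62.360,66.448 32.571,80.309 10.183,56.262 26.135,27.538 58.382,33.833

[4] S849→`#ff8800` (cut); closed run; points: 24.069,74.070 68.426,74.070 68.426,134.294 24.069,134.294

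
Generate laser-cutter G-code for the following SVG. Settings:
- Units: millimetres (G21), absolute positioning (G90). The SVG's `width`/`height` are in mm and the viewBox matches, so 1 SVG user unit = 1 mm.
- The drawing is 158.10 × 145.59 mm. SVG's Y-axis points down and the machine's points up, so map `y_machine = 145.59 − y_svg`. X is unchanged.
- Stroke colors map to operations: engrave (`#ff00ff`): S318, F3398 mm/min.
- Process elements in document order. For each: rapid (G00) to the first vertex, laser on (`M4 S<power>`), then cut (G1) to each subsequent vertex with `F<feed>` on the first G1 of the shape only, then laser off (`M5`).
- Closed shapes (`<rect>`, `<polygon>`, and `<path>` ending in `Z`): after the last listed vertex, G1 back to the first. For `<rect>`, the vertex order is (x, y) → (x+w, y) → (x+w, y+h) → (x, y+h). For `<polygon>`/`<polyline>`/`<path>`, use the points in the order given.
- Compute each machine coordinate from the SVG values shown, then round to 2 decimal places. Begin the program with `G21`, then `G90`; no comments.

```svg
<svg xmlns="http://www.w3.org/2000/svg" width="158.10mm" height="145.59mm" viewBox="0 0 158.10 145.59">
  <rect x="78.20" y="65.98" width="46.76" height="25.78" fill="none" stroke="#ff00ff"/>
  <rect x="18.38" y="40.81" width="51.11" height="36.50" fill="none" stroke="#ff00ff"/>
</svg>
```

Since the viewBox matches the mm dimensions, user units are millimetres directly. The only transform is the Y-flip y_m = 145.59 − y_svg.

Shape 1 is a rectangle drawn with `<rect>`. Its stroke #ff00ff means engrave at S318, F3398. After flipping Y the toolpath is (78.20,79.61) → (124.96,79.61) → (124.96,53.83) → (78.20,53.83) → (78.20,79.61), returning to the start.

Shape 2 is a rectangle drawn with `<rect>`. Its stroke #ff00ff means engrave at S318, F3398. After flipping Y the toolpath is (18.38,104.78) → (69.49,104.78) → (69.49,68.28) → (18.38,68.28) → (18.38,104.78), returning to the start.

G21
G90
G00 X78.20 Y79.61
M4 S318
G1 X124.96 Y79.61 F3398
G1 X124.96 Y53.83
G1 X78.20 Y53.83
G1 X78.20 Y79.61
M5
G00 X18.38 Y104.78
M4 S318
G1 X69.49 Y104.78 F3398
G1 X69.49 Y68.28
G1 X18.38 Y68.28
G1 X18.38 Y104.78
M5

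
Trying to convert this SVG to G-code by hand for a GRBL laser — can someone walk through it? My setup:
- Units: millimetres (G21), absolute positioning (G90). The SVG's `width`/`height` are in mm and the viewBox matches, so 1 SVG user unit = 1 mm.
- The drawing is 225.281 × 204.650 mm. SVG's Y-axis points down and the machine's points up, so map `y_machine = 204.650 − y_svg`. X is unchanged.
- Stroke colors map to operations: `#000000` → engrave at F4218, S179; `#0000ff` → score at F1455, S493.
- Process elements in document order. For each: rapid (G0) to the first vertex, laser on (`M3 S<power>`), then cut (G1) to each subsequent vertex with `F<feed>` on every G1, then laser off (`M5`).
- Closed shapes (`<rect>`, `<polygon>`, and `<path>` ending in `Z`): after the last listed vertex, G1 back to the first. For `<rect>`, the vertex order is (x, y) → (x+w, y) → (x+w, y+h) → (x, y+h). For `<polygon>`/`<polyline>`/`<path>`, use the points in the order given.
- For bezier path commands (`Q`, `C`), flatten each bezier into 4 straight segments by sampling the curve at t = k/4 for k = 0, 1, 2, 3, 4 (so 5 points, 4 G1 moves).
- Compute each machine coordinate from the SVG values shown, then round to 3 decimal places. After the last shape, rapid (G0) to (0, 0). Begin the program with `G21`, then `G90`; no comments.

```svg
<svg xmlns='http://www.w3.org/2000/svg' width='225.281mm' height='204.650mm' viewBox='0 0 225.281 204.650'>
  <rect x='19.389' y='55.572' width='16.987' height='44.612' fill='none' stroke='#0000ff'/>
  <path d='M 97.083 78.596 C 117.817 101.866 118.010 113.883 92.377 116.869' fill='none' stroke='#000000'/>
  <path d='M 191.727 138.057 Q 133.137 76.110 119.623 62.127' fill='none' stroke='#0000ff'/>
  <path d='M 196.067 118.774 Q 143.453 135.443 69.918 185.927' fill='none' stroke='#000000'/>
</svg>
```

G21
G90
G0 X19.389 Y149.078
M3 S493
G1 X36.376 Y149.078 F1455
G1 X36.376 Y104.466 F1455
G1 X19.389 Y104.466 F1455
G1 X19.389 Y149.078 F1455
M5
G0 X97.083 Y126.054
M3 S179
G1 X108.699 Y110.677 F4218
G1 X112.118 Y99.311 F4218
G1 X106.842 Y91.749 F4218
G1 X92.377 Y87.781 F4218
M5
G0 X191.727 Y66.593
M3 S493
G1 X165.249 Y94.569 F1455
G1 X144.406 Y116.549 F1455
G1 X129.197 Y132.534 F1455
G1 X119.623 Y142.523 F1455
M5
G0 X196.067 Y85.876
M3 S179
G1 X168.452 Y75.428 F4218
G1 X138.223 Y60.753 F4218
G1 X105.378 Y41.852 F4218
G1 X69.918 Y18.723 F4218
M5
G0 X0.000 Y0.000

Since the viewBox matches the mm dimensions, user units are millimetres directly. The only transform is the Y-flip y_m = 204.650 − y_svg.

Shape 1 is a rectangle drawn with `<rect>`. Its stroke #0000ff means score at S493, F1455. After flipping Y the toolpath is (19.389,149.078) → (36.376,149.078) → (36.376,104.466) → (19.389,104.466) → (19.389,149.078), returning to the start.

Shape 2 is a cubic bezier drawn with `<path>`. Its stroke #000000 means engrave at S179, F4218. After flipping Y the toolpath is (97.083,126.054) → (108.699,110.677) → (112.118,99.311) → (106.842,91.749) → (92.377,87.781).

Shape 3 is a quadratic bezier drawn with `<path>`. Its stroke #0000ff means score at S493, F1455. After flipping Y the toolpath is (191.727,66.593) → (165.249,94.569) → (144.406,116.549) → (129.197,132.534) → (119.623,142.523).

Shape 4 is a quadratic bezier drawn with `<path>`. Its stroke #000000 means engrave at S179, F4218. After flipping Y the toolpath is (196.067,85.876) → (168.452,75.428) → (138.223,60.753) → (105.378,41.852) → (69.918,18.723).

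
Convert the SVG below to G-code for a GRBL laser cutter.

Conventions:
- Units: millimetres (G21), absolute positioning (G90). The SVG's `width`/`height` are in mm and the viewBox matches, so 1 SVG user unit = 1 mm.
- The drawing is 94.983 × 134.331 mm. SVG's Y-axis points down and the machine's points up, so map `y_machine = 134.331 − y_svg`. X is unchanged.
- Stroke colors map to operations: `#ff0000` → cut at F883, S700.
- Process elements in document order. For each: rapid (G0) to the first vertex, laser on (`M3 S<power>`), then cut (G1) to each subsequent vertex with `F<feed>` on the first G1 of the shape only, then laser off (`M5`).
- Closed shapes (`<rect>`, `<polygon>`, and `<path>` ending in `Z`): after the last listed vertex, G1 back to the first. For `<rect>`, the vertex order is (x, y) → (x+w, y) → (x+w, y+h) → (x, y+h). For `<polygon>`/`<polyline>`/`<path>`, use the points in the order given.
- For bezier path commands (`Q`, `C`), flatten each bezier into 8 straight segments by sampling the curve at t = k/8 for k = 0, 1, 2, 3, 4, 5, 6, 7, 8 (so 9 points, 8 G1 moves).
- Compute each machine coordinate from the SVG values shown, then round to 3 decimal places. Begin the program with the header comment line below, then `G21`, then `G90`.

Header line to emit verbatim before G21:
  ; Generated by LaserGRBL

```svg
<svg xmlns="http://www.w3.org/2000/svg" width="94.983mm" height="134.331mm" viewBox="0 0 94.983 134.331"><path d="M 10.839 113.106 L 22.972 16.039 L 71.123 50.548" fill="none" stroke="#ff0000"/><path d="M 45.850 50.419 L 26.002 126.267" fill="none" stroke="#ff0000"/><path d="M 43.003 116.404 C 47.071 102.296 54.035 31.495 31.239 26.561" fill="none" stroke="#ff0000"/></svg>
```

; Generated by LaserGRBL
G21
G90
G0 X10.839 Y21.225
M3 S700
G1 X22.972 Y118.292 F883
G1 X71.123 Y83.783
M5
G0 X45.850 Y83.912
M3 S700
G1 X26.002 Y8.064 F883
M5
G0 X43.003 Y17.927
M3 S700
G1 X44.600 Y25.636 F883
G1 X46.087 Y37.223
G1 X47.079 Y51.253
G1 X47.195 Y66.289
G1 X46.052 Y80.895
G1 X43.266 Y93.634
G1 X38.456 Y103.072
G1 X31.239 Y107.770
M5

Since the viewBox matches the mm dimensions, user units are millimetres directly. The only transform is the Y-flip y_m = 134.331 − y_svg.

Shape 1 is a open polyline drawn with `<path>`. Its stroke #ff0000 means cut at S700, F883. After flipping Y the toolpath is (10.839,21.225) → (22.972,118.292) → (71.123,83.783).

Shape 2 is a line segment drawn with `<path>`. Its stroke #ff0000 means cut at S700, F883. After flipping Y the toolpath is (45.850,83.912) → (26.002,8.064).

Shape 3 is a cubic bezier drawn with `<path>`. Its stroke #ff0000 means cut at S700, F883. After flipping Y the toolpath is (43.003,17.927) → (44.600,25.636) → (46.087,37.223) → (47.079,51.253) → (47.195,66.289) → (46.052,80.895) → (43.266,93.634) → (38.456,103.072) → (31.239,107.770).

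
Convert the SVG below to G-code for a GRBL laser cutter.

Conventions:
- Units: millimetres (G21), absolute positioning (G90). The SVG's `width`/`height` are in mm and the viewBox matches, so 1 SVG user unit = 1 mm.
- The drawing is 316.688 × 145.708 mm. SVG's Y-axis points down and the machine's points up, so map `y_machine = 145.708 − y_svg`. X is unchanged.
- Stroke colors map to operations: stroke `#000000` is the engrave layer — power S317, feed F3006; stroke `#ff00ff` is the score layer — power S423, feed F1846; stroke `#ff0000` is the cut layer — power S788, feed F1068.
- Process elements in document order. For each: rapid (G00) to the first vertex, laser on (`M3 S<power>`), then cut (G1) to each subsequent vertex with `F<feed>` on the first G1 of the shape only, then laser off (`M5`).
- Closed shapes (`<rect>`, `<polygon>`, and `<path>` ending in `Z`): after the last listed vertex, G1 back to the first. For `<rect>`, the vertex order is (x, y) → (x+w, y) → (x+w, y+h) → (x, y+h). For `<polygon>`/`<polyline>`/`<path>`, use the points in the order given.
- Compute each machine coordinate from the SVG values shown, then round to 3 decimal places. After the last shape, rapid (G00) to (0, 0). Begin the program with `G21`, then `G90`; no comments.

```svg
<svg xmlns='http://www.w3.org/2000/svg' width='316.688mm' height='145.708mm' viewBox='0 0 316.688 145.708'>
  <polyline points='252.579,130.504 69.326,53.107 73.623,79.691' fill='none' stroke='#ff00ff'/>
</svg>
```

G21
G90
G00 X252.579 Y15.204
M3 S423
G1 X69.326 Y92.601 F1846
G1 X73.623 Y66.017
M5
G00 X0.000 Y0.000

1 u = 1 mm; y_m = 145.708 − y.

[1] `<polyline>` open polyline, #ff00ff→score S423 F1846: (252.579,15.204) → (69.326,92.601) → (73.623,66.017)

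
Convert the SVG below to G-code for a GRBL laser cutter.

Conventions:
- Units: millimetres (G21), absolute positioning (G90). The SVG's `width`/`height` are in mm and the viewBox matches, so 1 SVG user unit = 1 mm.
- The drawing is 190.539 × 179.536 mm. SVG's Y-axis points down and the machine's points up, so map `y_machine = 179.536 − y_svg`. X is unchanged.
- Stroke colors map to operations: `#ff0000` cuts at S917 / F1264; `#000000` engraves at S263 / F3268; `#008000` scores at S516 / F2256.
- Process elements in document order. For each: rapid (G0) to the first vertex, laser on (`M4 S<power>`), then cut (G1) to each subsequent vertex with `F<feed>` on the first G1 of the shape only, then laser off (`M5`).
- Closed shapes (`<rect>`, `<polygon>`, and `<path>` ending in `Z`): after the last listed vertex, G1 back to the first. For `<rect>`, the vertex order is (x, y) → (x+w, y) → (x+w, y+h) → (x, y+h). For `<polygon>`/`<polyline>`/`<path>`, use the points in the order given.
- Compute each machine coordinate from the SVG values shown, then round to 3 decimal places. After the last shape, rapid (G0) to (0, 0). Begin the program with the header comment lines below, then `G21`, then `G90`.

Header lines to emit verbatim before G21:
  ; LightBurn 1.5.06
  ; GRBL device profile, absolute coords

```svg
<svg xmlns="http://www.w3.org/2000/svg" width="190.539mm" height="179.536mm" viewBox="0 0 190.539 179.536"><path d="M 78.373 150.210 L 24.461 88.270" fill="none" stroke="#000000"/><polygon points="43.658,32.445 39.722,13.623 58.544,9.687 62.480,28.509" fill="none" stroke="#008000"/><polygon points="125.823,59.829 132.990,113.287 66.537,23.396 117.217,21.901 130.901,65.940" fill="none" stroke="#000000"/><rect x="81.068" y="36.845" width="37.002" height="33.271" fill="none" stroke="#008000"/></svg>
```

viewBox `0 0 190.539 179.536` with mm width/height → 1 unit = 1 mm. Flip: y_m = 179.536 − y_svg.

**Shape 1** — `<path>` line segment, stroke `#000000` → engrave (S263, F3268). Machine vertices: (78.373,29.326) → (24.461,91.266). Open path.

**Shape 2** — `<polygon>` regular polygon, stroke `#008000` → score (S516, F2256). Machine vertices: (43.658,147.091) → (39.722,165.913) → (58.544,169.849) → (62.480,151.027) → (43.658,147.091). Closed: final G1 returns to the first vertex.

**Shape 3** — `<polygon>` closed polygon, stroke `#000000` → engrave (S263, F3268). Machine vertices: (125.823,119.707) → (132.990,66.249) → (66.537,156.140) → (117.217,157.635) → (130.901,113.596) → (125.823,119.707). Closed: final G1 returns to the first vertex.

**Shape 4** — `<rect>` rectangle, stroke `#008000` → score (S516, F2256). Machine vertices: (81.068,142.691) → (118.070,142.691) → (118.070,109.420) → (81.068,109.420) → (81.068,142.691). Closed: final G1 returns to the first vertex.

; LightBurn 1.5.06
; GRBL device profile, absolute coords
G21
G90
G0 X78.373 Y29.326
M4 S263
G1 X24.461 Y91.266 F3268
M5
G0 X43.658 Y147.091
M4 S516
G1 X39.722 Y165.913 F2256
G1 X58.544 Y169.849
G1 X62.480 Y151.027
G1 X43.658 Y147.091
M5
G0 X125.823 Y119.707
M4 S263
G1 X132.990 Y66.249 F3268
G1 X66.537 Y156.140
G1 X117.217 Y157.635
G1 X130.901 Y113.596
G1 X125.823 Y119.707
M5
G0 X81.068 Y142.691
M4 S516
G1 X118.070 Y142.691 F2256
G1 X118.070 Y109.420
G1 X81.068 Y109.420
G1 X81.068 Y142.691
M5
G0 X0.000 Y0.000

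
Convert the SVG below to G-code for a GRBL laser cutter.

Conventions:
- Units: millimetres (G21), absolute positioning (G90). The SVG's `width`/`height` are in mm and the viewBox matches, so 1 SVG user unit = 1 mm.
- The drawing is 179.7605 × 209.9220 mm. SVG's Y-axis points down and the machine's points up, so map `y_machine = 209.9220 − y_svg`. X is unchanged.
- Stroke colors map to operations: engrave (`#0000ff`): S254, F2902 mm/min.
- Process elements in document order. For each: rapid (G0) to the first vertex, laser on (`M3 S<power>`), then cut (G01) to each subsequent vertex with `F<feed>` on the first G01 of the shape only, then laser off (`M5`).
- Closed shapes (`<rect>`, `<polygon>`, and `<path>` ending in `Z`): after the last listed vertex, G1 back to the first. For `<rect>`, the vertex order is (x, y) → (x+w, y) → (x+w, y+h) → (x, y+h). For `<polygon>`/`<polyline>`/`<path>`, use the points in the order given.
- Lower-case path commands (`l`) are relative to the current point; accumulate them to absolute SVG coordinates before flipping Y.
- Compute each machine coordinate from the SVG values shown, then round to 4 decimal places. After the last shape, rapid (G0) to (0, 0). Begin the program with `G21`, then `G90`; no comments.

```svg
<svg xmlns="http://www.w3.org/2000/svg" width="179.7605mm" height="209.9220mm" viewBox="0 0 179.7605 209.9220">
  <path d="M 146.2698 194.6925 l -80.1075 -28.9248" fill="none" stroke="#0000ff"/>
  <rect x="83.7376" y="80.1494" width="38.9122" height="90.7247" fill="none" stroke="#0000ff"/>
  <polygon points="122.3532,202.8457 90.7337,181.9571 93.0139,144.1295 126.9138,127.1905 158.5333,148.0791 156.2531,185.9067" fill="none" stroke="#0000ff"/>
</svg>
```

viewBox `0 0 179.7605 209.9220` with mm width/height → 1 unit = 1 mm. Flip: y_m = 209.9220 − y_svg.

**Shape 1** — `<path>` line segment, stroke `#0000ff` → engrave (S254, F2902). Machine vertices: (146.2698,15.2295) → (66.1623,44.1543). Open path.

**Shape 2** — `<rect>` rectangle, stroke `#0000ff` → engrave (S254, F2902). Machine vertices: (83.7376,129.7726) → (122.6498,129.7726) → (122.6498,39.0479) → (83.7376,39.0479) → (83.7376,129.7726). Closed: final G1 returns to the first vertex.

**Shape 3** — `<polygon>` regular polygon, stroke `#0000ff` → engrave (S254, F2902). Machine vertices: (122.3532,7.0763) → (90.7337,27.9649) → (93.0139,65.7925) → (126.9138,82.7315) → (158.5333,61.8429) → (156.2531,24.0153) → (122.3532,7.0763). Closed: final G1 returns to the first vertex.

G21
G90
G0 X146.2698 Y15.2295
M3 S254
G01 X66.1623 Y44.1543 F2902
M5
G0 X83.7376 Y129.7726
M3 S254
G01 X122.6498 Y129.7726 F2902
G01 X122.6498 Y39.0479
G01 X83.7376 Y39.0479
G01 X83.7376 Y129.7726
M5
G0 X122.3532 Y7.0763
M3 S254
G01 X90.7337 Y27.9649 F2902
G01 X93.0139 Y65.7925
G01 X126.9138 Y82.7315
G01 X158.5333 Y61.8429
G01 X156.2531 Y24.0153
G01 X122.3532 Y7.0763
M5
G0 X0.0000 Y0.0000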